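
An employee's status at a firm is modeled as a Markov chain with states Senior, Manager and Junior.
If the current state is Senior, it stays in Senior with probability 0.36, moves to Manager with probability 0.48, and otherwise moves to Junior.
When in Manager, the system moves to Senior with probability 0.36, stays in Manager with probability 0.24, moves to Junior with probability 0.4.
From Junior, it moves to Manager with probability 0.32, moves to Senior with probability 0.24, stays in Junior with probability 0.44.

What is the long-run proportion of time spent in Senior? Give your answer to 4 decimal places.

Let the stationary distribution be π with π = πP and π_1 + π_2 + π_3 = 1.
π_1 = 0.36·π_1 + 0.36·π_2 + 0.24·π_3
π_2 = 0.48·π_1 + 0.24·π_2 + 0.32·π_3
Solving with the normalization constraint gives π = (0.3196, 0.3436, 0.3368).
So the stationary probability of Senior is 0.3196.

0.3196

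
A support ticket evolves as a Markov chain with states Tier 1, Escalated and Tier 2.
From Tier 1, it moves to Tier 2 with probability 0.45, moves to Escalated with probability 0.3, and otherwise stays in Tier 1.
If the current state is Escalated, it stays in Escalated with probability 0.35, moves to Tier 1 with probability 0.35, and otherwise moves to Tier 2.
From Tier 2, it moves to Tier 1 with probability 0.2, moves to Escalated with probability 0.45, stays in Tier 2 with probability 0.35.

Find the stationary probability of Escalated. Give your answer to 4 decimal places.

0.3724

Let the stationary distribution be π with π = πP and π_1 + π_2 + π_3 = 1.
π_1 = 0.25·π_1 + 0.35·π_2 + 0.2·π_3
π_2 = 0.3·π_1 + 0.35·π_2 + 0.45·π_3
Solving with the normalization constraint gives π = (0.2693, 0.3724, 0.3583).
So the stationary probability of Escalated is 0.3724.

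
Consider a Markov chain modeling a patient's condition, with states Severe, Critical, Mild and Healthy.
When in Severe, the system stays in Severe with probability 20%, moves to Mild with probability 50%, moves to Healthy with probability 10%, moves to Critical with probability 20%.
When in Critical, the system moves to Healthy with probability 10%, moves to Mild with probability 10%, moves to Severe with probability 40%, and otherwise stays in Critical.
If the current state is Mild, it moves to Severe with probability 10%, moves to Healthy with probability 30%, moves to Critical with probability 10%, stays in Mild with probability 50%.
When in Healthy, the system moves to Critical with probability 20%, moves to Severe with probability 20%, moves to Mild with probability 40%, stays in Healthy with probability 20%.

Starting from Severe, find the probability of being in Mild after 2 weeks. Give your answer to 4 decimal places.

0.4100

Propagate the distribution vector 2 weeks from Severe.
After 0 weeks: (1.0000, 0.0000, 0.0000, 0.0000)
After 1 week: (0.2000, 0.2000, 0.5000, 0.1000)
After 2 weeks: (0.1900, 0.1900, 0.4100, 0.2100)
P(in Mild after 2 weeks) = 0.4100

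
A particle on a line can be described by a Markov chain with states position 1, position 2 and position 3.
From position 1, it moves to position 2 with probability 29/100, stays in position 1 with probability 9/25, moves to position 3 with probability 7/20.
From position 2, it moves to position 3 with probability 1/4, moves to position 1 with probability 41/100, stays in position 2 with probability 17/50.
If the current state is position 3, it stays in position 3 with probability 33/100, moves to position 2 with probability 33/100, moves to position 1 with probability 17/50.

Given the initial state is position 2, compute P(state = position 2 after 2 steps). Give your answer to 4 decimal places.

0.3170

Sum over the intermediate state after 1 step:
P = P(position 2→position 1)·P(position 1→position 2) + P(position 2→position 2)·P(position 2→position 2) + P(position 2→position 3)·P(position 3→position 2)
  = 0.41×0.29 + 0.34×0.34 + 0.25×0.33
  = 0.1189 + 0.1156 + 0.0825 = 0.3170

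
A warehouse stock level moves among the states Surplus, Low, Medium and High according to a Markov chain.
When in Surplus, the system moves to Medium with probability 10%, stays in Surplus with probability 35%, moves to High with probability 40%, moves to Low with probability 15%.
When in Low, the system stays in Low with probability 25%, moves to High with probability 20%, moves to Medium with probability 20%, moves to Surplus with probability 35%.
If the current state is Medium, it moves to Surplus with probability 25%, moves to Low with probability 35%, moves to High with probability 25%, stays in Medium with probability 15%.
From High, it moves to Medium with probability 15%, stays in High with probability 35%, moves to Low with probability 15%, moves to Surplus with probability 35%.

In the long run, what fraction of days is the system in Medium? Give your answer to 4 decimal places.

Let the stationary distribution be π with π = πP and π_1 + π_2 + π_3 + π_4 = 1.
π_1 = 0.35·π_1 + 0.35·π_2 + 0.25·π_3 + 0.35·π_4
π_2 = 0.15·π_1 + 0.25·π_2 + 0.35·π_3 + 0.15·π_4
π_3 = 0.1·π_1 + 0.2·π_2 + 0.15·π_3 + 0.15·π_4
Solving with the normalization constraint gives π = (0.3357, 0.1985, 0.1431, 0.3227).
So the stationary probability of Medium is 0.1431.

0.1431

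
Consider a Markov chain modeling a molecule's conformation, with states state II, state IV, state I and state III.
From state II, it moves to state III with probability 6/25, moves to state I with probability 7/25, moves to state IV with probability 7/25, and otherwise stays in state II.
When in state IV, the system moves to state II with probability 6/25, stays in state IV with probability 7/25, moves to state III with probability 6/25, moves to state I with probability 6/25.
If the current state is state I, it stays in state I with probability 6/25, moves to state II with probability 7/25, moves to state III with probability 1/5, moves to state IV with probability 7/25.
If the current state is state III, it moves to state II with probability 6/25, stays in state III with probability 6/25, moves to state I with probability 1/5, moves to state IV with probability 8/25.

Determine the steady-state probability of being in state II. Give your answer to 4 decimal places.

0.2400

Let the stationary distribution be π with π = πP and π_1 + π_2 + π_3 + π_4 = 1.
π_1 = 0.2·π_1 + 0.24·π_2 + 0.28·π_3 + 0.24·π_4
π_2 = 0.28·π_1 + 0.28·π_2 + 0.28·π_3 + 0.32·π_4
π_3 = 0.28·π_1 + 0.24·π_2 + 0.24·π_3 + 0.2·π_4
Solving with the normalization constraint gives π = (0.2400, 0.2892, 0.2404, 0.2304).
So the stationary probability of state II is 0.2400.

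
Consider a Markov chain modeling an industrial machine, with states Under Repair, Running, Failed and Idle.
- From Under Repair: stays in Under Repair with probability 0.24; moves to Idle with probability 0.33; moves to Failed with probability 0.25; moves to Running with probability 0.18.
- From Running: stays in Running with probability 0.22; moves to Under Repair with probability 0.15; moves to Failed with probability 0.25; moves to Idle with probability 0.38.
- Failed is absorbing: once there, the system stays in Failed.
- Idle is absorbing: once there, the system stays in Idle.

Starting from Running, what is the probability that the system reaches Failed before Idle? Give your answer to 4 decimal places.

Let h(s) be the probability of absorption at Failed starting from transient state s. Then h(Failed) = 1 and h(Idle) = 0. By first-step analysis:
h(Under Repair) = 0.24·h(Under Repair) + 0.18·h(Running) + 0.25·1 + 0.33·0
h(Running) = 0.15·h(Under Repair) + 0.22·h(Running) + 0.25·1 + 0.38·0
Solving: h(Under Repair) = 0.4242, h(Running) = 0.4021.
Starting from Running, the probability is 0.4021.

0.4021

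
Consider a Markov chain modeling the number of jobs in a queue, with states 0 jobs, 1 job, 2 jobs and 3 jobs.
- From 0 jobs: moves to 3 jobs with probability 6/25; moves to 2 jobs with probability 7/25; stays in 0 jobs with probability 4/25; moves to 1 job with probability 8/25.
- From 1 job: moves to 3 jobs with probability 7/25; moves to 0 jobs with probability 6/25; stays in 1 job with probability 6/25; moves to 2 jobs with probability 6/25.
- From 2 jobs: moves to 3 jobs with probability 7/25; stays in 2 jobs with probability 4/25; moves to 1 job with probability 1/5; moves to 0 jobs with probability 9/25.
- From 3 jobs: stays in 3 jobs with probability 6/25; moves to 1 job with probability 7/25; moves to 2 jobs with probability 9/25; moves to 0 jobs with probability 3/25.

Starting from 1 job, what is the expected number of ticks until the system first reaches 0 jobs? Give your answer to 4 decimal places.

Let t(s) be the expected number of ticks to first reach 0 jobs from state s, with t(0 jobs) = 0. Conditioning on the first tick:
t(1 job) = 1 + 0.24·t(1 job) + 0.24·t(2 jobs) + 0.28·t(3 jobs)
t(2 jobs) = 1 + 0.2·t(1 job) + 0.16·t(2 jobs) + 0.28·t(3 jobs)
t(3 jobs) = 1 + 0.28·t(1 job) + 0.36·t(2 jobs) + 0.24·t(3 jobs)
Solving: t(1 job) = 4.2026, t(2 jobs) = 3.7356, t(3 jobs) = 4.6336.
Expected ticks from 1 job to 0 jobs: 4.2026.

4.2026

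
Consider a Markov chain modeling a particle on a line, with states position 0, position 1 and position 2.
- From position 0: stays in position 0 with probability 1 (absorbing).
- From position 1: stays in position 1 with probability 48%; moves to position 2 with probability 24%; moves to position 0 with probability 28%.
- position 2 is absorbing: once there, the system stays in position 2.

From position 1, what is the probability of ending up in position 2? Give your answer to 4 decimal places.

Let h(s) be the probability of absorption at position 2 starting from transient state s. Then h(position 2) = 1 and h(position 0) = 0. By first-step analysis:
h(position 1) = 0.28·0 + 0.48·h(position 1) + 0.24·1
Solving: h(position 1) = 0.4615.
Starting from position 1, the probability is 0.4615.

0.4615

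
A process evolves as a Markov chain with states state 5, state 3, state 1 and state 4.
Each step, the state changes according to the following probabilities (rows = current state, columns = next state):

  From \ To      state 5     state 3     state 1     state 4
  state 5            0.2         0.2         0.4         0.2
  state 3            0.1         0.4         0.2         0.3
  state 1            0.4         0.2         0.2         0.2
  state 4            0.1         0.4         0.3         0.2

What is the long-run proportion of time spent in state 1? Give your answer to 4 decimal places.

0.2628

Let the stationary distribution be π with π = πP and π_1 + π_2 + π_3 + π_4 = 1.
π_1 = 0.2·π_1 + 0.1·π_2 + 0.4·π_3 + 0.1·π_4
π_2 = 0.2·π_1 + 0.4·π_2 + 0.2·π_3 + 0.4·π_4
π_3 = 0.4·π_1 + 0.2·π_2 + 0.2·π_3 + 0.3·π_4
Solving with the normalization constraint gives π = (0.1987, 0.3077, 0.2628, 0.2308).
So the stationary probability of state 1 is 0.2628.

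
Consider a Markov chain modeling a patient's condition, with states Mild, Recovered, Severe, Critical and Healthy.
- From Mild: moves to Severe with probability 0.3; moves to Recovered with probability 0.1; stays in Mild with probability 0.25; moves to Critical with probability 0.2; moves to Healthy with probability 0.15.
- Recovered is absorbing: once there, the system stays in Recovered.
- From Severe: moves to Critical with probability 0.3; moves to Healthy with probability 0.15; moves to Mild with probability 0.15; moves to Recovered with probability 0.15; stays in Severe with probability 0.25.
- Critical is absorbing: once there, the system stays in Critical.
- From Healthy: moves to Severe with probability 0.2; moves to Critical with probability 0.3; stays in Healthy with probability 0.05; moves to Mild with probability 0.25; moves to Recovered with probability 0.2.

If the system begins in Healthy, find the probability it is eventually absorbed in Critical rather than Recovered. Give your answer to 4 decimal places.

Let h(s) be the probability of absorption at Critical starting from transient state s. Then h(Critical) = 1 and h(Recovered) = 0. By first-step analysis:
h(Mild) = 0.25·h(Mild) + 0.1·0 + 0.3·h(Severe) + 0.2·1 + 0.15·h(Healthy)
h(Severe) = 0.15·h(Mild) + 0.15·0 + 0.25·h(Severe) + 0.3·1 + 0.15·h(Healthy)
h(Healthy) = 0.25·h(Mild) + 0.2·0 + 0.2·h(Severe) + 0.3·1 + 0.05·h(Healthy)
Solving: h(Mild) = 0.6543, h(Severe) = 0.6561, h(Healthy) = 0.6261.
Starting from Healthy, the probability is 0.6261.

0.6261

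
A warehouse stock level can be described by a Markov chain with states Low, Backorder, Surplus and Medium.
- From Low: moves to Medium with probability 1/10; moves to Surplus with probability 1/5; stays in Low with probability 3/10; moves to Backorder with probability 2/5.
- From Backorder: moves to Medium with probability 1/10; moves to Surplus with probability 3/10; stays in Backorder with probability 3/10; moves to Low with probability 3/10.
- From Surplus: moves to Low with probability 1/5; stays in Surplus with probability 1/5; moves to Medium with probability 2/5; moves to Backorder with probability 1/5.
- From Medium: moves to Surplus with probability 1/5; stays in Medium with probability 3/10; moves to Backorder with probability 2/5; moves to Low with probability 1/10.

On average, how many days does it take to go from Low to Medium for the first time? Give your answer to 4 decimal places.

5.8947

Let t(s) be the expected number of days to first reach Medium from state s, with t(Medium) = 0. Conditioning on the first day:
t(Low) = 1 + 0.3·t(Low) + 0.4·t(Backorder) + 0.2·t(Surplus)
t(Backorder) = 1 + 0.3·t(Low) + 0.3·t(Backorder) + 0.3·t(Surplus)
t(Surplus) = 1 + 0.2·t(Low) + 0.2·t(Backorder) + 0.2·t(Surplus)
Solving: t(Low) = 5.8947, t(Backorder) = 5.7368, t(Surplus) = 4.1579.
Expected days from Low to Medium: 5.8947.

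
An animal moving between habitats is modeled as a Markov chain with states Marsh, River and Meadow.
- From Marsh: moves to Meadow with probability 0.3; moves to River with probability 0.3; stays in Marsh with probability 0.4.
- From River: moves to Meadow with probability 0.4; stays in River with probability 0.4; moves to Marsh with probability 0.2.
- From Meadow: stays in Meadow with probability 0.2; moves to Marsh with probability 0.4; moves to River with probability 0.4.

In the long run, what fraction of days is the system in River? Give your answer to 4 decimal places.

0.3673

Let the stationary distribution be π with π = πP and π_1 + π_2 + π_3 = 1.
π_1 = 0.4·π_1 + 0.2·π_2 + 0.4·π_3
π_2 = 0.3·π_1 + 0.4·π_2 + 0.4·π_3
Solving with the normalization constraint gives π = (0.3265, 0.3673, 0.3061).
So the stationary probability of River is 0.3673.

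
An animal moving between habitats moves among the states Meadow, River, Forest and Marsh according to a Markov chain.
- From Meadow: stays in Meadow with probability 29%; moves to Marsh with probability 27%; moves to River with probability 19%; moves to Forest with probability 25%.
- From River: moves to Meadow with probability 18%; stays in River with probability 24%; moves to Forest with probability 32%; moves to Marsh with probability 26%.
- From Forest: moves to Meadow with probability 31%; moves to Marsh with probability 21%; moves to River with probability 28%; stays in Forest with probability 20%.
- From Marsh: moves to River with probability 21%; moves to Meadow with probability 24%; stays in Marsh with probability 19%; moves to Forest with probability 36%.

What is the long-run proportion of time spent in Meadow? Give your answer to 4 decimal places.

Let the stationary distribution be π with π = πP and π_1 + π_2 + π_3 + π_4 = 1.
π_1 = 0.29·π_1 + 0.18·π_2 + 0.31·π_3 + 0.24·π_4
π_2 = 0.19·π_1 + 0.24·π_2 + 0.28·π_3 + 0.21·π_4
π_3 = 0.25·π_1 + 0.32·π_2 + 0.2·π_3 + 0.36·π_4
Solving with the normalization constraint gives π = (0.2585, 0.2312, 0.2779, 0.2324).
So the stationary probability of Meadow is 0.2585.

0.2585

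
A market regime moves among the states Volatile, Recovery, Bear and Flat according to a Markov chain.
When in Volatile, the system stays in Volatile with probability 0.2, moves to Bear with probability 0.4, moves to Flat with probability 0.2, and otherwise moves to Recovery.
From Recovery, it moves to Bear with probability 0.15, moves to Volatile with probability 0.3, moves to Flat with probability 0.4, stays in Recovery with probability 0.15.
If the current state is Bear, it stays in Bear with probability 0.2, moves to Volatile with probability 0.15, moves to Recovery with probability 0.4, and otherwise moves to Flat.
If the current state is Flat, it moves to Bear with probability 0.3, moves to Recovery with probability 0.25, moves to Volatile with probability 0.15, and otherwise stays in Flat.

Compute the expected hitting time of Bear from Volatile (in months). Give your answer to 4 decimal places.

Let t(s) be the expected number of months to first reach Bear from state s, with t(Bear) = 0. Conditioning on the first month:
t(Volatile) = 1 + 0.2·t(Volatile) + 0.2·t(Recovery) + 0.2·t(Flat)
t(Recovery) = 1 + 0.3·t(Volatile) + 0.15·t(Recovery) + 0.4·t(Flat)
t(Flat) = 1 + 0.15·t(Volatile) + 0.25·t(Recovery) + 0.3·t(Flat)
Solving: t(Volatile) = 3.1012, t(Recovery) = 3.9138, t(Flat) = 3.4909.
Expected months from Volatile to Bear: 3.1012.

3.1012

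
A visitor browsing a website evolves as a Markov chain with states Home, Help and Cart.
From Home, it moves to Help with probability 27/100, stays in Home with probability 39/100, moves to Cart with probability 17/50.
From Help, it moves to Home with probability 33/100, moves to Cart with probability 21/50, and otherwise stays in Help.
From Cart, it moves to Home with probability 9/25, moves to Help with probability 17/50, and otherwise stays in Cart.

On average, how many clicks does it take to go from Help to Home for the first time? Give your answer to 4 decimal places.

Let t(s) be the expected number of clicks to first reach Home from state s, with t(Home) = 0. Conditioning on the first click:
t(Help) = 1 + 0.25·t(Help) + 0.42·t(Cart)
t(Cart) = 1 + 0.34·t(Help) + 0.3·t(Cart)
Solving: t(Help) = 2.9304, t(Cart) = 2.8519.
Expected clicks from Help to Home: 2.9304.

2.9304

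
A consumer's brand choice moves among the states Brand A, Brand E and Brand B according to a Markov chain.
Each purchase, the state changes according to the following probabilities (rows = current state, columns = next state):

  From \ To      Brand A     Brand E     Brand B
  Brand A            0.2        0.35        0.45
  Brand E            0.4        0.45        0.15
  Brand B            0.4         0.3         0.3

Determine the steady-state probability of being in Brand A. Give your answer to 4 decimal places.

0.3333

Let the stationary distribution be π with π = πP and π_1 + π_2 + π_3 = 1.
π_1 = 0.2·π_1 + 0.4·π_2 + 0.4·π_3
π_2 = 0.35·π_1 + 0.45·π_2 + 0.3·π_3
Solving with the normalization constraint gives π = (0.3333, 0.3725, 0.2941).
So the stationary probability of Brand A is 0.3333.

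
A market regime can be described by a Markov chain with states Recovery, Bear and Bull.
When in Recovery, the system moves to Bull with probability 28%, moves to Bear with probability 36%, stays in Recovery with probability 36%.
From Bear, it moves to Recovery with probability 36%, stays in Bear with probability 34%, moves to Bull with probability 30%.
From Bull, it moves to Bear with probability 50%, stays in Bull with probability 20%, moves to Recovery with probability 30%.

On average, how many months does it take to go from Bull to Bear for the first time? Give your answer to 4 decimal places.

Let t(s) be the expected number of months to first reach Bear from state s, with t(Bear) = 0. Conditioning on the first month:
t(Recovery) = 1 + 0.36·t(Recovery) + 0.28·t(Bull)
t(Bull) = 1 + 0.3·t(Recovery) + 0.2·t(Bull)
Solving: t(Recovery) = 2.5234, t(Bull) = 2.1963.
Expected months from Bull to Bear: 2.1963.

2.1963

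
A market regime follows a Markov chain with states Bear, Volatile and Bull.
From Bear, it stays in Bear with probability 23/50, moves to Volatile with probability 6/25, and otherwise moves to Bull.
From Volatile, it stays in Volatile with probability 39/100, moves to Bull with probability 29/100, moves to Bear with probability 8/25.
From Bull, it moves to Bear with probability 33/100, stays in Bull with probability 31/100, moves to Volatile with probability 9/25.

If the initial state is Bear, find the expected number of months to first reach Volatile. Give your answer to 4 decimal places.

Let t(s) be the expected number of months to first reach Volatile from state s, with t(Volatile) = 0. Conditioning on the first month:
t(Bear) = 1 + 0.46·t(Bear) + 0.3·t(Bull)
t(Bull) = 1 + 0.33·t(Bear) + 0.31·t(Bull)
Solving: t(Bear) = 3.6184, t(Bull) = 3.1798.
Expected months from Bear to Volatile: 3.6184.

3.6184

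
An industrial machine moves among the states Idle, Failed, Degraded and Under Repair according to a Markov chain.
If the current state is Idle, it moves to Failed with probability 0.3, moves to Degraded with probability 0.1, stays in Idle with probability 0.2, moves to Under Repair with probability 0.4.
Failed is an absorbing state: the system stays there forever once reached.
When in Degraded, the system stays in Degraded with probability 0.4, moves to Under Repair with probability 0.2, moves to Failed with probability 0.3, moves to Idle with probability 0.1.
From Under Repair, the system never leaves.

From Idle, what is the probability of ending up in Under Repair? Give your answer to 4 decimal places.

0.5532

Let h(s) be the probability of absorption at Under Repair starting from transient state s. Then h(Under Repair) = 1 and h(Failed) = 0. By first-step analysis:
h(Idle) = 0.2·h(Idle) + 0.3·0 + 0.1·h(Degraded) + 0.4·1
h(Degraded) = 0.1·h(Idle) + 0.3·0 + 0.4·h(Degraded) + 0.2·1
Solving: h(Idle) = 0.5532, h(Degraded) = 0.4255.
Starting from Idle, the probability is 0.5532.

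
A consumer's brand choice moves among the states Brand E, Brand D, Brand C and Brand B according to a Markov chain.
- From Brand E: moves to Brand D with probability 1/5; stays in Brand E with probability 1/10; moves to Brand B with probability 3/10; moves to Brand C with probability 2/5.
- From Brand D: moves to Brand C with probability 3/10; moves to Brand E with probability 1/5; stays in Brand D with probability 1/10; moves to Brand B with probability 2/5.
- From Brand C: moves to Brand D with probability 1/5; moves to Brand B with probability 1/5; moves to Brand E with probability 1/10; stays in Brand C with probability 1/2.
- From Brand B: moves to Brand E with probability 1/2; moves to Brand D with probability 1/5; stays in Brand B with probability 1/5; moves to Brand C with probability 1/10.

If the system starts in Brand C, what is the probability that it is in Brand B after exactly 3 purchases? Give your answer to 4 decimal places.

Propagate the distribution vector 3 purchases from Brand C.
After 0 purchases: (0.0000, 0.0000, 1.0000, 0.0000)
After 1 purchase: (0.1000, 0.2000, 0.5000, 0.2000)
After 2 purchases: (0.2000, 0.1800, 0.3700, 0.2500)
After 3 purchases: (0.2180, 0.1820, 0.3440, 0.2560)
P(in Brand B after 3 purchases) = 0.2560

0.2560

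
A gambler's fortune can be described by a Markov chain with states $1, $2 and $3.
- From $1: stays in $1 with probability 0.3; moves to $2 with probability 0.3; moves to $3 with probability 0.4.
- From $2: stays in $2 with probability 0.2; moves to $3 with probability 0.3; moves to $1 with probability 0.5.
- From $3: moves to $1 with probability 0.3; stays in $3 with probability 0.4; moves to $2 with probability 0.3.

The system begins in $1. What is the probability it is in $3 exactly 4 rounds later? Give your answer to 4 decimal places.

Propagate the distribution vector 4 rounds from $1.
After 0 rounds: (1.0000, 0.0000, 0.0000)
After 1 round: (0.3000, 0.3000, 0.4000)
After 2 rounds: (0.3600, 0.2700, 0.3700)
After 3 rounds: (0.3540, 0.2730, 0.3730)
After 4 rounds: (0.3546, 0.2727, 0.3727)
P(in $3 after 4 rounds) = 0.3727

0.3727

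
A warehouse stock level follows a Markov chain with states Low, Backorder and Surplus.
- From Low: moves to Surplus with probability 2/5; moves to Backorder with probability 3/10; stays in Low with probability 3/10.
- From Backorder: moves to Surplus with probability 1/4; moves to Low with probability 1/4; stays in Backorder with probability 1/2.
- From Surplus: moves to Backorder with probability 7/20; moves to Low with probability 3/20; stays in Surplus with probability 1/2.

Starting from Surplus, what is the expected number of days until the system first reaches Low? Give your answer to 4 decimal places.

Let t(s) be the expected number of days to first reach Low from state s, with t(Low) = 0. Conditioning on the first day:
t(Backorder) = 1 + 0.5·t(Backorder) + 0.25·t(Surplus)
t(Surplus) = 1 + 0.35·t(Backorder) + 0.5·t(Surplus)
Solving: t(Backorder) = 4.6154, t(Surplus) = 5.2308.
Expected days from Surplus to Low: 5.2308.

5.2308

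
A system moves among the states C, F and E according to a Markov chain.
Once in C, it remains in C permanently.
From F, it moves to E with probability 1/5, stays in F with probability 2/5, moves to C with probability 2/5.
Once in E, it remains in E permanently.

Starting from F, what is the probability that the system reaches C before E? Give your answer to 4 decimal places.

0.6667

Let h(s) be the probability of absorption at C starting from transient state s. Then h(C) = 1 and h(E) = 0. By first-step analysis:
h(F) = 0.4·1 + 0.4·h(F) + 0.2·0
Solving: h(F) = 0.6667.
Starting from F, the probability is 0.6667.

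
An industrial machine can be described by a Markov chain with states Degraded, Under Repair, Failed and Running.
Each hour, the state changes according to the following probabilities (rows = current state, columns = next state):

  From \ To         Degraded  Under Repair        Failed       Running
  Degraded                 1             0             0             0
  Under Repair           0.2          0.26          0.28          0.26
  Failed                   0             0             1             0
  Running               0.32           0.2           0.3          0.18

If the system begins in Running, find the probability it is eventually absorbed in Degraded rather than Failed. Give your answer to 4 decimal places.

0.4989

Let h(s) be the probability of absorption at Degraded starting from transient state s. Then h(Degraded) = 1 and h(Failed) = 0. By first-step analysis:
h(Under Repair) = 0.2·1 + 0.26·h(Under Repair) + 0.28·0 + 0.26·h(Running)
h(Running) = 0.32·1 + 0.2·h(Under Repair) + 0.3·0 + 0.18·h(Running)
Solving: h(Under Repair) = 0.4456, h(Running) = 0.4989.
Starting from Running, the probability is 0.4989.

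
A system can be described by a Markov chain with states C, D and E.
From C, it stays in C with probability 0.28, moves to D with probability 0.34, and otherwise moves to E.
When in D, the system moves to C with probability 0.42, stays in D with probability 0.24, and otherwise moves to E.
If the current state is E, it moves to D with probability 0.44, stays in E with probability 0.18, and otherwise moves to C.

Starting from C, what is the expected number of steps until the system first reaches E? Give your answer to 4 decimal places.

Let t(s) be the expected number of steps to first reach E from state s, with t(E) = 0. Conditioning on the first step:
t(C) = 1 + 0.28·t(C) + 0.34·t(D)
t(D) = 1 + 0.42·t(C) + 0.24·t(D)
Solving: t(C) = 2.7201, t(D) = 2.8190.
Expected steps from C to E: 2.7201.

2.7201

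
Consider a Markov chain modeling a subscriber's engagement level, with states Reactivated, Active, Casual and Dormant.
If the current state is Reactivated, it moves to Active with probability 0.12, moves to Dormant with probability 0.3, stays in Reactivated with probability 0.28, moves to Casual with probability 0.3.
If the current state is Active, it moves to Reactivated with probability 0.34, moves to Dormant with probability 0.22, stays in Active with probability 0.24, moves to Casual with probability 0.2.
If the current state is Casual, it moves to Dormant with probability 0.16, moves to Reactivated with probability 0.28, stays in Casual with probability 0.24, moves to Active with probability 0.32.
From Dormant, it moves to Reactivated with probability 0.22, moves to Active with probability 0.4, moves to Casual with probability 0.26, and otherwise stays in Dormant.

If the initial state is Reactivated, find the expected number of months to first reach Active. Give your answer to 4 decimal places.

4.2195

Let t(s) be the expected number of months to first reach Active from state s, with t(Active) = 0. Conditioning on the first month:
t(Reactivated) = 1 + 0.28·t(Reactivated) + 0.3·t(Casual) + 0.3·t(Dormant)
t(Casual) = 1 + 0.28·t(Reactivated) + 0.24·t(Casual) + 0.16·t(Dormant)
t(Dormant) = 1 + 0.22·t(Reactivated) + 0.26·t(Casual) + 0.12·t(Dormant)
Solving: t(Reactivated) = 4.2195, t(Casual) = 3.5526, t(Dormant) = 3.2409.
Expected months from Reactivated to Active: 4.2195.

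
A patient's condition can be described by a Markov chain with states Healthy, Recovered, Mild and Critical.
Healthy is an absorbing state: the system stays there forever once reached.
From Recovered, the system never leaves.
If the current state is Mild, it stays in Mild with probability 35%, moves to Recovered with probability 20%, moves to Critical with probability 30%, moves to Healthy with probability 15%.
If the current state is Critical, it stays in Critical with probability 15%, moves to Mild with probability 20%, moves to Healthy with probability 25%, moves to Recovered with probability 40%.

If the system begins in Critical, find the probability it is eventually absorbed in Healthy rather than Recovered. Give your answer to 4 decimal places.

Let h(s) be the probability of absorption at Healthy starting from transient state s. Then h(Healthy) = 1 and h(Recovered) = 0. By first-step analysis:
h(Mild) = 0.15·1 + 0.2·0 + 0.35·h(Mild) + 0.3·h(Critical)
h(Critical) = 0.25·1 + 0.4·0 + 0.2·h(Mild) + 0.15·h(Critical)
Solving: h(Mild) = 0.4112, h(Critical) = 0.3909.
Starting from Critical, the probability is 0.3909.

0.3909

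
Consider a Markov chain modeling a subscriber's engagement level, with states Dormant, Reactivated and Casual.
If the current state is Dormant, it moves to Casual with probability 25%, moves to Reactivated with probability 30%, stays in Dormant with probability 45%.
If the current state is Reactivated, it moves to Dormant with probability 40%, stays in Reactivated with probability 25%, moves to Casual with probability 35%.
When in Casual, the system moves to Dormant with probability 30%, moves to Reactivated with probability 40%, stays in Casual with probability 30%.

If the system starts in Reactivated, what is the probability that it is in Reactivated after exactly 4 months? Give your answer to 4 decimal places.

0.3140

Propagate the distribution vector 4 months from Reactivated.
After 0 months: (0.0000, 1.0000, 0.0000)
After 1 month: (0.4000, 0.2500, 0.3500)
After 2 months: (0.3850, 0.3225, 0.2925)
After 3 months: (0.3900, 0.3131, 0.2969)
After 4 months: (0.3898, 0.3140, 0.2962)
P(in Reactivated after 4 months) = 0.3140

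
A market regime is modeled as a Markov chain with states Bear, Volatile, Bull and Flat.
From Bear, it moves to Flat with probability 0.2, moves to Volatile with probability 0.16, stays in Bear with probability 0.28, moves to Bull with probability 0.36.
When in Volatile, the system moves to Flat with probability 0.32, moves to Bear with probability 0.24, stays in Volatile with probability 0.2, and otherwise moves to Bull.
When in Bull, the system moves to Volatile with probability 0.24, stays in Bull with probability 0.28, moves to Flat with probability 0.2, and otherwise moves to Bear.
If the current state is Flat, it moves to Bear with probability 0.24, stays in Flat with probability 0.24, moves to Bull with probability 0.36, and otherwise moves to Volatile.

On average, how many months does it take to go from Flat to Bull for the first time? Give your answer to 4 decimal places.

Let t(s) be the expected number of months to first reach Bull from state s, with t(Bull) = 0. Conditioning on the first month:
t(Bear) = 1 + 0.28·t(Bear) + 0.16·t(Volatile) + 0.2·t(Flat)
t(Volatile) = 1 + 0.24·t(Bear) + 0.2·t(Volatile) + 0.32·t(Flat)
t(Flat) = 1 + 0.24·t(Bear) + 0.16·t(Volatile) + 0.24·t(Flat)
Solving: t(Bear) = 2.9412, t(Volatile) = 3.3088, t(Flat) = 2.9412.
Expected months from Flat to Bull: 2.9412.

2.9412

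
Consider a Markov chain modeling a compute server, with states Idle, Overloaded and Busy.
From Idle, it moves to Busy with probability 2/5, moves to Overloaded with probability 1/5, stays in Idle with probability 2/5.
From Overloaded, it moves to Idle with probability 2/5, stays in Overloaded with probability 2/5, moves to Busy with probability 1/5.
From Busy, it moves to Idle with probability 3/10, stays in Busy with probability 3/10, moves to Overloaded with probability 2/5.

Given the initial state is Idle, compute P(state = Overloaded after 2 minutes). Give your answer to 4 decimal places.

Sum over the intermediate state after 1 minute:
P = P(Idle→Idle)·P(Idle→Overloaded) + P(Idle→Overloaded)·P(Overloaded→Overloaded) + P(Idle→Busy)·P(Busy→Overloaded)
  = 0.4×0.2 + 0.2×0.4 + 0.4×0.4
  = 0.0800 + 0.0800 + 0.1600 = 0.3200

0.3200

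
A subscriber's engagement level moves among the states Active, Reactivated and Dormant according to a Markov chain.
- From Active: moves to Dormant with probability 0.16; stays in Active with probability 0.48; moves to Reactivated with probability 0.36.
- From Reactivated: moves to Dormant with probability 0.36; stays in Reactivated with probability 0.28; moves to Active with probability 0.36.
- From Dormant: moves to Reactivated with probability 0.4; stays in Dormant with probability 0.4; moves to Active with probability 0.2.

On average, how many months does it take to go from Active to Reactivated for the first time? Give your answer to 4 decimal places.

Let t(s) be the expected number of months to first reach Reactivated from state s, with t(Reactivated) = 0. Conditioning on the first month:
t(Active) = 1 + 0.48·t(Active) + 0.16·t(Dormant)
t(Dormant) = 1 + 0.2·t(Active) + 0.4·t(Dormant)
Solving: t(Active) = 2.7143, t(Dormant) = 2.5714.
Expected months from Active to Reactivated: 2.7143.

2.7143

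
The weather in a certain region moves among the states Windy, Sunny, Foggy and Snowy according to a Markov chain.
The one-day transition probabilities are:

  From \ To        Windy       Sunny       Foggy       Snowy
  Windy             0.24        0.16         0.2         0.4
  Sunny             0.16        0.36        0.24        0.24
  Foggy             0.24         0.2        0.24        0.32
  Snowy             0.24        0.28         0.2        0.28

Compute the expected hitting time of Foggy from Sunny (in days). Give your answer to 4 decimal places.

Let t(s) be the expected number of days to first reach Foggy from state s, with t(Foggy) = 0. Conditioning on the first day:
t(Windy) = 1 + 0.24·t(Windy) + 0.16·t(Sunny) + 0.4·t(Snowy)
t(Sunny) = 1 + 0.16·t(Windy) + 0.36·t(Sunny) + 0.24·t(Snowy)
t(Snowy) = 1 + 0.24·t(Windy) + 0.28·t(Sunny) + 0.28·t(Snowy)
Solving: t(Windy) = 4.7635, t(Sunny) = 4.5303, t(Snowy) = 4.7385.
Expected days from Sunny to Foggy: 4.5303.

4.5303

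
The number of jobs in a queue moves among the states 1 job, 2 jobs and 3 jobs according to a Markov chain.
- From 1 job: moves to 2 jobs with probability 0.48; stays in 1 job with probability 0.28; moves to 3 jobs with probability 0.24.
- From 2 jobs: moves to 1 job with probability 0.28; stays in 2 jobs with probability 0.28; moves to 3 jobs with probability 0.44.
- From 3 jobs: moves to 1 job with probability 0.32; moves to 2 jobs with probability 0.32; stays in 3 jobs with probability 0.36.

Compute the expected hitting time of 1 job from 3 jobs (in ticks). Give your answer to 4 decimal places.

3.2500

Let t(s) be the expected number of ticks to first reach 1 job from state s, with t(1 job) = 0. Conditioning on the first tick:
t(2 jobs) = 1 + 0.28·t(2 jobs) + 0.44·t(3 jobs)
t(3 jobs) = 1 + 0.32·t(2 jobs) + 0.36·t(3 jobs)
Solving: t(2 jobs) = 3.3750, t(3 jobs) = 3.2500.
Expected ticks from 3 jobs to 1 job: 3.2500.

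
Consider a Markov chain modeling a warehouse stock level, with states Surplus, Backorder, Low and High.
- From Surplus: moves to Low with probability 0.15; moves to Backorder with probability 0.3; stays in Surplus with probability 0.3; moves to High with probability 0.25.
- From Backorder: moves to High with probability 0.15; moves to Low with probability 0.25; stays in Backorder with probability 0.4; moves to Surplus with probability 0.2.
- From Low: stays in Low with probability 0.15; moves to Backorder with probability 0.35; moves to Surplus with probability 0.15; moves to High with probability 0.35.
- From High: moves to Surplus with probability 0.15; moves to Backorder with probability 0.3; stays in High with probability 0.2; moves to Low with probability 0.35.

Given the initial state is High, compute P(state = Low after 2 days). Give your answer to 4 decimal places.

Propagate the distribution vector 2 days from High.
After 0 days: (0.0000, 0.0000, 0.0000, 1.0000)
After 1 day: (0.1500, 0.3000, 0.3500, 0.2000)
After 2 days: (0.1875, 0.3475, 0.2200, 0.2450)
P(in Low after 2 days) = 0.2200

0.2200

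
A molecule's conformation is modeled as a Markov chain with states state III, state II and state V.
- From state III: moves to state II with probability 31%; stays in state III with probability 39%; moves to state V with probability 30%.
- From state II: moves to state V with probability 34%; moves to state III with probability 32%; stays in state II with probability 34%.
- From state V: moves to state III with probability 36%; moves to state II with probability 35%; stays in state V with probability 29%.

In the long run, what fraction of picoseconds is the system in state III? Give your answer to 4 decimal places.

0.3574

Let the stationary distribution be π with π = πP and π_1 + π_2 + π_3 = 1.
π_1 = 0.39·π_1 + 0.32·π_2 + 0.36·π_3
π_2 = 0.31·π_1 + 0.34·π_2 + 0.35·π_3
Solving with the normalization constraint gives π = (0.3574, 0.3324, 0.3102).
So the stationary probability of state III is 0.3574.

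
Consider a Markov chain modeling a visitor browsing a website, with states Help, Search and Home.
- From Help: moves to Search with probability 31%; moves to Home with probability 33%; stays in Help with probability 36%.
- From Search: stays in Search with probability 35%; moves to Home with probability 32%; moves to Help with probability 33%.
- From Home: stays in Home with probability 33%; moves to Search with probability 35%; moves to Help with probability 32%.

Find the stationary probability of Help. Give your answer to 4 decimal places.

0.3368

Let the stationary distribution be π with π = πP and π_1 + π_2 + π_3 = 1.
π_1 = 0.36·π_1 + 0.33·π_2 + 0.32·π_3
π_2 = 0.31·π_1 + 0.35·π_2 + 0.35·π_3
Solving with the normalization constraint gives π = (0.3368, 0.3365, 0.3266).
So the stationary probability of Help is 0.3368.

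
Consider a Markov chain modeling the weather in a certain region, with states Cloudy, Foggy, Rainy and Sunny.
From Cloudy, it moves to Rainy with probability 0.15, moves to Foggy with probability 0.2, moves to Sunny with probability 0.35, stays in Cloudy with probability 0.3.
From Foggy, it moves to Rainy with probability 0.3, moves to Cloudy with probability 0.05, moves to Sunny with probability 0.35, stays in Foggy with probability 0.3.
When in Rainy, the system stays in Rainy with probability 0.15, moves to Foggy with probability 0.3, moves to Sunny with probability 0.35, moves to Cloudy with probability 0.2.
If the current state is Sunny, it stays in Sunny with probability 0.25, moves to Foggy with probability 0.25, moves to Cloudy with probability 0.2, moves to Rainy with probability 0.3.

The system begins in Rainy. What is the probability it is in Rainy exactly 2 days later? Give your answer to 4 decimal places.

Propagate the distribution vector 2 days from Rainy.
After 0 days: (0.0000, 0.0000, 1.0000, 0.0000)
After 1 day: (0.2000, 0.3000, 0.1500, 0.3500)
After 2 days: (0.1750, 0.2625, 0.2475, 0.3150)
P(in Rainy after 2 days) = 0.2475

0.2475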